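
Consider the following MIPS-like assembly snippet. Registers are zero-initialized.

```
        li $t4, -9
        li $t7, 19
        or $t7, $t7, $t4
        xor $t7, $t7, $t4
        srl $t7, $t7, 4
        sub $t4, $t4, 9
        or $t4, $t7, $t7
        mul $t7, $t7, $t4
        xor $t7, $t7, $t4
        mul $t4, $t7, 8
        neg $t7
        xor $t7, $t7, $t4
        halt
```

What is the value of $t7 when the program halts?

$t4=-9
$t7=19
$t7=19|(-9)=-9
$t7=(-9)^(-9)=0
$t7=0>>4=0
$t4=(-9)-9=-18
$t4=0|0=0
$t7=0*0=0
$t7=0^0=0
$t4=0*8=0
$t7=-(0)=0
$t7=0^0=0
halt.

0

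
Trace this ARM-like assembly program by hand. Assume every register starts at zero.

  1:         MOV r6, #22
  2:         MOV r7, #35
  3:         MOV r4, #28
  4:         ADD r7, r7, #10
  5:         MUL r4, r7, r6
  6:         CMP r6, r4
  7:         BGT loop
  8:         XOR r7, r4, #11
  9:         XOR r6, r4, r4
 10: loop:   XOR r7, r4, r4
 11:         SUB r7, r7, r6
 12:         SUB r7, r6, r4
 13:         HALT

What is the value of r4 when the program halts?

990

r6=22
r7=35
r4=28
r7=35+10=45
r4=45*22=990
CMP r6, r4  (cmp 22,990)
BGT loop: not taken
r7=990^11=981
r6=990^990=0
r7=990^990=0
r7=0-0=0
r7=0-990=-990
halt.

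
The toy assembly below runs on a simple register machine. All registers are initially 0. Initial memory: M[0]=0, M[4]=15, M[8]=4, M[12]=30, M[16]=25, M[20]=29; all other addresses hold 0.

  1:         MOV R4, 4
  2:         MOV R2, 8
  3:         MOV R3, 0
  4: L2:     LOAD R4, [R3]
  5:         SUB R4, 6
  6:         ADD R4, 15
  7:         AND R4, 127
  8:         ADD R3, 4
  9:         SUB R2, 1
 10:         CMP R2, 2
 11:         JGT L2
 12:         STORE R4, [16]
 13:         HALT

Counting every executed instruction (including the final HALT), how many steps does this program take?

53

MOV R4, 4 → R4=4
MOV R2, 8 → R2=8
MOV R3, 0 → R3=0
LOAD R4, [R3] → R4=M[0]=0
SUB R4, 6 → R4=0-6=-6
ADD R4, 15 → R4=(-6)+15=9
AND R4, 127 → R4=9&127=9
ADD R3, 4 → R3=0+4=4
SUB R2, 1 → R2=8-1=7
CMP R2, 2  (cmp 7,2)
JGT L2: taken
LOAD R4, [R3] → R4=M[4]=15
SUB R4, 6 → R4=15-6=9
ADD R4, 15 → R4=9+15=24
AND R4, 127 → R4=24&127=24
ADD R3, 4 → R3=4+4=8
SUB R2, 1 → R2=7-1=6
CMP R2, 2  (cmp 6,2)
JGT L2: taken
LOAD R4, [R3] → R4=M[8]=4
SUB R4, 6 → R4=4-6=-2
ADD R4, 15 → R4=(-2)+15=13
AND R4, 127 → R4=13&127=13
ADD R3, 4 → R3=8+4=12
SUB R2, 1 → R2=6-1=5
CMP R2, 2  (cmp 5,2)
JGT L2: taken
LOAD R4, [R3] → R4=M[12]=30
SUB R4, 6 → R4=30-6=24
ADD R4, 15 → R4=24+15=39
AND R4, 127 → R4=39&127=39
ADD R3, 4 → R3=12+4=16
SUB R2, 1 → R2=5-1=4
CMP R2, 2  (cmp 4,2)
JGT L2: taken
LOAD R4, [R3] → R4=M[16]=25
SUB R4, 6 → R4=25-6=19
ADD R4, 15 → R4=19+15=34
AND R4, 127 → R4=34&127=34
ADD R3, 4 → R3=16+4=20
SUB R2, 1 → R2=4-1=3
CMP R2, 2  (cmp 3,2)
JGT L2: taken
LOAD R4, [R3] → R4=M[20]=29
SUB R4, 6 → R4=29-6=23
ADD R4, 15 → R4=23+15=38
AND R4, 127 → R4=38&127=38
ADD R3, 4 → R3=20+4=24
SUB R2, 1 → R2=3-1=2
CMP R2, 2  (cmp 2,2)
JGT L2: not taken
STORE R4, [16] → M[16]=38
halt.
Total executed instructions: 53.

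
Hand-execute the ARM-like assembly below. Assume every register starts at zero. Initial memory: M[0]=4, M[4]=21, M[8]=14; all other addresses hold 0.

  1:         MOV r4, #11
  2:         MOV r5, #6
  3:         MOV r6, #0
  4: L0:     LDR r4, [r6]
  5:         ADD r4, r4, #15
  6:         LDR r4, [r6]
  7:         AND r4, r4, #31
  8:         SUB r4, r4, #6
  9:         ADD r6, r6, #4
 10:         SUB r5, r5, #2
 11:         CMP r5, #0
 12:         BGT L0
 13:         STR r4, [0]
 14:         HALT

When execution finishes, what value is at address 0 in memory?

8

after MOV r4, #11: r4=11
after MOV r5, #6: r5=6
after MOV r6, #0: r6=0
after LDR r4, [r6]: r4=M[0]=4
after ADD r4, r4, #15: r4=4+15=19
after LDR r4, [r6]: r4=M[0]=4
after AND r4, r4, #31: r4=4&31=4
after SUB r4, r4, #6: r4=4-6=-2
after ADD r6, r6, #4: r6=0+4=4
after SUB r5, r5, #2: r5=6-2=4
CMP r5, #0  (cmp 4,0)
BGT L0: taken
after LDR r4, [r6]: r4=M[4]=21
after ADD r4, r4, #15: r4=21+15=36
after LDR r4, [r6]: r4=M[4]=21
after AND r4, r4, #31: r4=21&31=21
after SUB r4, r4, #6: r4=21-6=15
after ADD r6, r6, #4: r6=4+4=8
after SUB r5, r5, #2: r5=4-2=2
CMP r5, #0  (cmp 2,0)
BGT L0: taken
after LDR r4, [r6]: r4=M[8]=14
after ADD r4, r4, #15: r4=14+15=29
after LDR r4, [r6]: r4=M[8]=14
after AND r4, r4, #31: r4=14&31=14
after SUB r4, r4, #6: r4=14-6=8
after ADD r6, r6, #4: r6=8+4=12
after SUB r5, r5, #2: r5=2-2=0
CMP r5, #0  (cmp 0,0)
BGT L0: not taken
STR r4, [0] → M[0]=8
halt.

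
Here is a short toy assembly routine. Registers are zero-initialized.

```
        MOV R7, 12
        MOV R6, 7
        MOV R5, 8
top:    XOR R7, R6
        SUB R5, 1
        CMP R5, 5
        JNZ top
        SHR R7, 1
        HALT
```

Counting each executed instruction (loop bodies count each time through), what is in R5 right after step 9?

R7=12
R6=7
R5=8
R7=12^7=11
R5=8-1=7
CMP R5, 5  (cmp 7,5)
JNZ top: taken
R7=11^7=12
R5=7-1=6
After step 9: R5 = 6.

6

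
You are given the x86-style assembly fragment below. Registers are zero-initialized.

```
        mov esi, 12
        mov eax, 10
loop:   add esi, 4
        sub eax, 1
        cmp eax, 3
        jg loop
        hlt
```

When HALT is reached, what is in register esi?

40

esi=12
eax=10
esi=12+4=16
eax=10-1=9
cmp eax, 3  (cmp 9,3)
jg loop: taken
esi=16+4=20
eax=9-1=8
cmp eax, 3  (cmp 8,3)
jg loop: taken
esi=20+4=24
eax=8-1=7
cmp eax, 3  (cmp 7,3)
jg loop: taken
esi=24+4=28
eax=7-1=6
cmp eax, 3  (cmp 6,3)
jg loop: taken
esi=28+4=32
eax=6-1=5
cmp eax, 3  (cmp 5,3)
jg loop: taken
esi=32+4=36
eax=5-1=4
cmp eax, 3  (cmp 4,3)
jg loop: taken
esi=36+4=40
eax=4-1=3
cmp eax, 3  (cmp 3,3)
jg loop: not taken
halt.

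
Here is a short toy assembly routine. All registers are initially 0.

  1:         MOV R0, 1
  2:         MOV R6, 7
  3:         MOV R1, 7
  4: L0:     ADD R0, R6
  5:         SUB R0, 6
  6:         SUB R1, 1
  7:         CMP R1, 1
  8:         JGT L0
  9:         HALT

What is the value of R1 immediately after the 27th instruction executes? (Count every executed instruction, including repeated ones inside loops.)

after MOV R0, 1: R0=1
after MOV R6, 7: R6=7
after MOV R1, 7: R1=7
after ADD R0, R6: R0=1+7=8
after SUB R0, 6: R0=8-6=2
after SUB R1, 1: R1=7-1=6
CMP R1, 1  (cmp 6,1)
JGT L0: taken
after ADD R0, R6: R0=2+7=9
after SUB R0, 6: R0=9-6=3
after SUB R1, 1: R1=6-1=5
CMP R1, 1  (cmp 5,1)
JGT L0: taken
after ADD R0, R6: R0=3+7=10
after SUB R0, 6: R0=10-6=4
after SUB R1, 1: R1=5-1=4
CMP R1, 1  (cmp 4,1)
JGT L0: taken
after ADD R0, R6: R0=4+7=11
after SUB R0, 6: R0=11-6=5
after SUB R1, 1: R1=4-1=3
CMP R1, 1  (cmp 3,1)
JGT L0: taken
after ADD R0, R6: R0=5+7=12
after SUB R0, 6: R0=12-6=6
after SUB R1, 1: R1=3-1=2
CMP R1, 1  (cmp 2,1)
After step 27: R1 = 2.

2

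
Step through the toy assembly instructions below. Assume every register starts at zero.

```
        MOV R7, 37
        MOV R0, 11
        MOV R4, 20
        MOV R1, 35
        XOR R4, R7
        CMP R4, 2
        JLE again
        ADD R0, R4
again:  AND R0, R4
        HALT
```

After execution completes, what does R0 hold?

48

MOV R7, 37 → R7=37
MOV R0, 11 → R0=11
MOV R4, 20 → R4=20
MOV R1, 35 → R1=35
XOR R4, R7 → R4=20^37=49
CMP R4, 2  (cmp 49,2)
JLE again: not taken
ADD R0, R4 → R0=11+49=60
AND R0, R4 → R0=60&49=48
halt.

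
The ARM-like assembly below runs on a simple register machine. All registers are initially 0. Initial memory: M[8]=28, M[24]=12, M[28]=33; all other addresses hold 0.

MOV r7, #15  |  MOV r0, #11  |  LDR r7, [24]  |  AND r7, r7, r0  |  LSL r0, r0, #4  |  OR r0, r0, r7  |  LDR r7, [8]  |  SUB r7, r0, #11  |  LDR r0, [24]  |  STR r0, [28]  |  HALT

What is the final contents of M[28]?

MOV r7, #15 → r7=15
MOV r0, #11 → r0=11
LDR r7, [24] → r7=M[24]=12
AND r7, r7, r0 → r7=12&11=8
LSL r0, r0, #4 → r0=11<<4=176
OR r0, r0, r7 → r0=176|8=184
LDR r7, [8] → r7=M[8]=28
SUB r7, r0, #11 → r7=184-11=173
LDR r0, [24] → r0=M[24]=12
STR r0, [28] → M[28]=12
halt.

12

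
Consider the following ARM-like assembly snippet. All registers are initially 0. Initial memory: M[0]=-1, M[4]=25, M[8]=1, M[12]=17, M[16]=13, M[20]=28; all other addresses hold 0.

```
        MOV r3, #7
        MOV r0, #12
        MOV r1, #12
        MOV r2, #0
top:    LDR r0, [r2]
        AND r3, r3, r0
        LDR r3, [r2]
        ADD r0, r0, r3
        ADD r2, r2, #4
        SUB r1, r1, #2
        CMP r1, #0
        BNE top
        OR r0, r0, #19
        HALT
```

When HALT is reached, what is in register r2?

r3=7
r0=12
r1=12
r2=0
r0=M[0]=-1
r3=7&(-1)=7
r3=M[0]=-1
r0=(-1)+(-1)=-2
r2=0+4=4
r1=12-2=10
CMP r1, #0  (cmp 10,0)
BNE top: taken
r0=M[4]=25
r3=(-1)&25=25
r3=M[4]=25
r0=25+25=50
r2=4+4=8
r1=10-2=8
CMP r1, #0  (cmp 8,0)
BNE top: taken
r0=M[8]=1
r3=25&1=1
r3=M[8]=1
r0=1+1=2
r2=8+4=12
r1=8-2=6
CMP r1, #0  (cmp 6,0)
BNE top: taken
r0=M[12]=17
r3=1&17=1
r3=M[12]=17
r0=17+17=34
r2=12+4=16
r1=6-2=4
CMP r1, #0  (cmp 4,0)
BNE top: taken
r0=M[16]=13
r3=17&13=1
r3=M[16]=13
r0=13+13=26
r2=16+4=20
r1=4-2=2
CMP r1, #0  (cmp 2,0)
BNE top: taken
r0=M[20]=28
r3=13&28=12
r3=M[20]=28
r0=28+28=56
r2=20+4=24
r1=2-2=0
CMP r1, #0  (cmp 0,0)
BNE top: not taken
r0=56|19=59
halt.

24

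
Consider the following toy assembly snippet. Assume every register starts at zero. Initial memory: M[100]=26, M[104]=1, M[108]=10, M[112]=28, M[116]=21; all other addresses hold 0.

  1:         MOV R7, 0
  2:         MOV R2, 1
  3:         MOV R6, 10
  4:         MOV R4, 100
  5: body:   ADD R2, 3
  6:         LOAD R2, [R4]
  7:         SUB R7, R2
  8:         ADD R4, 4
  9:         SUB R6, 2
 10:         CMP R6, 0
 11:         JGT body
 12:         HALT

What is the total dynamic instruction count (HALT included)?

40

MOV R7, 0 → R7=0
MOV R2, 1 → R2=1
MOV R6, 10 → R6=10
MOV R4, 100 → R4=100
ADD R2, 3 → R2=1+3=4
LOAD R2, [R4] → R2=M[100]=26
SUB R7, R2 → R7=0-26=-26
ADD R4, 4 → R4=100+4=104
SUB R6, 2 → R6=10-2=8
CMP R6, 0  (cmp 8,0)
JGT body: taken
ADD R2, 3 → R2=26+3=29
LOAD R2, [R4] → R2=M[104]=1
SUB R7, R2 → R7=(-26)-1=-27
ADD R4, 4 → R4=104+4=108
SUB R6, 2 → R6=8-2=6
CMP R6, 0  (cmp 6,0)
JGT body: taken
ADD R2, 3 → R2=1+3=4
LOAD R2, [R4] → R2=M[108]=10
SUB R7, R2 → R7=(-27)-10=-37
ADD R4, 4 → R4=108+4=112
SUB R6, 2 → R6=6-2=4
CMP R6, 0  (cmp 4,0)
JGT body: taken
ADD R2, 3 → R2=10+3=13
LOAD R2, [R4] → R2=M[112]=28
SUB R7, R2 → R7=(-37)-28=-65
ADD R4, 4 → R4=112+4=116
SUB R6, 2 → R6=4-2=2
CMP R6, 0  (cmp 2,0)
JGT body: taken
ADD R2, 3 → R2=28+3=31
LOAD R2, [R4] → R2=M[116]=21
SUB R7, R2 → R7=(-65)-21=-86
ADD R4, 4 → R4=116+4=120
SUB R6, 2 → R6=2-2=0
CMP R6, 0  (cmp 0,0)
JGT body: not taken
halt.
Total executed instructions: 40.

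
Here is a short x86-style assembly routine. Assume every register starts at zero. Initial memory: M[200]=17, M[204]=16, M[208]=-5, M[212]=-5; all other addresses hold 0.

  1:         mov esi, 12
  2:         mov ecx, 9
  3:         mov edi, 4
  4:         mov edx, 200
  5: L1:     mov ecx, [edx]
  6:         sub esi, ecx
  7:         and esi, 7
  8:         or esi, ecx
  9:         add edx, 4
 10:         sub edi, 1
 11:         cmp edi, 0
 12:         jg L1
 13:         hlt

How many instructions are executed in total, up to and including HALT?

37

after mov esi, 12: esi=12
after mov ecx, 9: ecx=9
after mov edi, 4: edi=4
after mov edx, 200: edx=200
after mov ecx, [edx]: ecx=M[200]=17
after sub esi, ecx: esi=12-17=-5
after and esi, 7: esi=(-5)&7=3
after or esi, ecx: esi=3|17=19
after add edx, 4: edx=200+4=204
after sub edi, 1: edi=4-1=3
cmp edi, 0  (cmp 3,0)
jg L1: taken
after mov ecx, [edx]: ecx=M[204]=16
after sub esi, ecx: esi=19-16=3
after and esi, 7: esi=3&7=3
after or esi, ecx: esi=3|16=19
after add edx, 4: edx=204+4=208
after sub edi, 1: edi=3-1=2
cmp edi, 0  (cmp 2,0)
jg L1: taken
after mov ecx, [edx]: ecx=M[208]=-5
after sub esi, ecx: esi=19-(-5)=24
after and esi, 7: esi=24&7=0
after or esi, ecx: esi=0|(-5)=-5
after add edx, 4: edx=208+4=212
after sub edi, 1: edi=2-1=1
cmp edi, 0  (cmp 1,0)
jg L1: taken
after mov ecx, [edx]: ecx=M[212]=-5
after sub esi, ecx: esi=(-5)-(-5)=0
after and esi, 7: esi=0&7=0
after or esi, ecx: esi=0|(-5)=-5
after add edx, 4: edx=212+4=216
after sub edi, 1: edi=1-1=0
cmp edi, 0  (cmp 0,0)
jg L1: not taken
halt.
Total executed instructions: 37.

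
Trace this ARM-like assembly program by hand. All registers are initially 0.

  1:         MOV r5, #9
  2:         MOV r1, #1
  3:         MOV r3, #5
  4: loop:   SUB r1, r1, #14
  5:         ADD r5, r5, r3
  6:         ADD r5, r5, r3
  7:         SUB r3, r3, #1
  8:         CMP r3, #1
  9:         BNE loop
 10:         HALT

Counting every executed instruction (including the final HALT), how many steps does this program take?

MOV r5, #9 → r5=9
MOV r1, #1 → r1=1
MOV r3, #5 → r3=5
SUB r1, r1, #14 → r1=1-14=-13
ADD r5, r5, r3 → r5=9+5=14
ADD r5, r5, r3 → r5=14+5=19
SUB r3, r3, #1 → r3=5-1=4
CMP r3, #1  (cmp 4,1)
BNE loop: taken
SUB r1, r1, #14 → r1=(-13)-14=-27
ADD r5, r5, r3 → r5=19+4=23
ADD r5, r5, r3 → r5=23+4=27
SUB r3, r3, #1 → r3=4-1=3
CMP r3, #1  (cmp 3,1)
BNE loop: taken
SUB r1, r1, #14 → r1=(-27)-14=-41
ADD r5, r5, r3 → r5=27+3=30
ADD r5, r5, r3 → r5=30+3=33
SUB r3, r3, #1 → r3=3-1=2
CMP r3, #1  (cmp 2,1)
BNE loop: taken
SUB r1, r1, #14 → r1=(-41)-14=-55
ADD r5, r5, r3 → r5=33+2=35
ADD r5, r5, r3 → r5=35+2=37
SUB r3, r3, #1 → r3=2-1=1
CMP r3, #1  (cmp 1,1)
BNE loop: not taken
halt.
Total executed instructions: 28.

28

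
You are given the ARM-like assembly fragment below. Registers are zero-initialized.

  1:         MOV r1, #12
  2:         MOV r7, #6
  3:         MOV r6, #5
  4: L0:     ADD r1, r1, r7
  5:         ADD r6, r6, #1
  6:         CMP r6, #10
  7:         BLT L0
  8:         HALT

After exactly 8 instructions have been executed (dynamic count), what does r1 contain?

MOV r1, #12 → r1=12
MOV r7, #6 → r7=6
MOV r6, #5 → r6=5
ADD r1, r1, r7 → r1=12+6=18
ADD r6, r6, #1 → r6=5+1=6
CMP r6, #10  (cmp 6,10)
BLT L0: taken
ADD r1, r1, r7 → r1=18+6=24
After step 8: r1 = 24.

24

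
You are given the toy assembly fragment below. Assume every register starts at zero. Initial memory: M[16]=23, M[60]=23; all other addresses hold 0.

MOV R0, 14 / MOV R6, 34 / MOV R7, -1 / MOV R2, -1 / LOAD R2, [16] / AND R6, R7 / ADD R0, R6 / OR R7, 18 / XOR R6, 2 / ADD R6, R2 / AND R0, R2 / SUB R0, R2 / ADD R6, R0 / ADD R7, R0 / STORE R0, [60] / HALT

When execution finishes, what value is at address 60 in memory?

MOV R0, 14 → R0=14
MOV R6, 34 → R6=34
MOV R7, -1 → R7=-1
MOV R2, -1 → R2=-1
LOAD R2, [16] → R2=M[16]=23
AND R6, R7 → R6=34&(-1)=34
ADD R0, R6 → R0=14+34=48
OR R7, 18 → R7=(-1)|18=-1
XOR R6, 2 → R6=34^2=32
ADD R6, R2 → R6=32+23=55
AND R0, R2 → R0=48&23=16
SUB R0, R2 → R0=16-23=-7
ADD R6, R0 → R6=55+(-7)=48
ADD R7, R0 → R7=(-1)+(-7)=-8
STORE R0, [60] → M[60]=-7
halt.

-7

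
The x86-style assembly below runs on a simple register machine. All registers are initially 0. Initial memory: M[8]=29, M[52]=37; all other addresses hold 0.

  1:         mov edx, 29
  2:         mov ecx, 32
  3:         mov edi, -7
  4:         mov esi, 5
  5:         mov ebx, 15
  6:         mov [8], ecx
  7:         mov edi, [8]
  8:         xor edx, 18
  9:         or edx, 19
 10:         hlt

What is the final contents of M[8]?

32

edx=29
ecx=32
edi=-7
esi=5
ebx=15
mov [8], ecx → M[8]=32
edi=M[8]=32
edx=29^18=15
edx=15|19=31
halt.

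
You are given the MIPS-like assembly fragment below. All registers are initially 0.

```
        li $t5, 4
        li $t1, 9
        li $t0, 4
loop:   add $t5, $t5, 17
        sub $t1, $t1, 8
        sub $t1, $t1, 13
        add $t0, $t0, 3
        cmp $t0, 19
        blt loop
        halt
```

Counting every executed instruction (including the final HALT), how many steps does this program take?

34

$t5=4
$t1=9
$t0=4
$t5=4+17=21
$t1=9-8=1
$t1=1-13=-12
$t0=4+3=7
cmp $t0, 19  (cmp 7,19)
blt loop: taken
$t5=21+17=38
$t1=(-12)-8=-20
$t1=(-20)-13=-33
$t0=7+3=10
cmp $t0, 19  (cmp 10,19)
blt loop: taken
$t5=38+17=55
$t1=(-33)-8=-41
$t1=(-41)-13=-54
$t0=10+3=13
cmp $t0, 19  (cmp 13,19)
blt loop: taken
$t5=55+17=72
$t1=(-54)-8=-62
$t1=(-62)-13=-75
$t0=13+3=16
cmp $t0, 19  (cmp 16,19)
blt loop: taken
$t5=72+17=89
$t1=(-75)-8=-83
$t1=(-83)-13=-96
$t0=16+3=19
cmp $t0, 19  (cmp 19,19)
blt loop: not taken
halt.
Total executed instructions: 34.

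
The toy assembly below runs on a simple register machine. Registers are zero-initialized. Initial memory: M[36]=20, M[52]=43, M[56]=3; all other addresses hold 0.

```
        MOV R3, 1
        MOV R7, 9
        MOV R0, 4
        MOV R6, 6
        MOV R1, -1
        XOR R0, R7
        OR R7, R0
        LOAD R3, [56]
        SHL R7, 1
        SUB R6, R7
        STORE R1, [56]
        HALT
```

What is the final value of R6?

-20

R3=1
R7=9
R0=4
R6=6
R1=-1
R0=4^9=13
R7=9|13=13
R3=M[56]=3
R7=13<<1=26
R6=6-26=-20
STORE R1, [56] → M[56]=-1
halt.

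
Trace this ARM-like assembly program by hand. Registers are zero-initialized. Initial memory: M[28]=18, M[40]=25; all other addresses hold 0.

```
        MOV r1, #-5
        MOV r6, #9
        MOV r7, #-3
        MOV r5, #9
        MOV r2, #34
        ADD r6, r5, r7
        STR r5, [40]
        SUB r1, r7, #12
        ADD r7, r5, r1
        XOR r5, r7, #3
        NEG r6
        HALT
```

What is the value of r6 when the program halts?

MOV r1, #-5 → r1=-5
MOV r6, #9 → r6=9
MOV r7, #-3 → r7=-3
MOV r5, #9 → r5=9
MOV r2, #34 → r2=34
ADD r6, r5, r7 → r6=9+(-3)=6
STR r5, [40] → M[40]=9
SUB r1, r7, #12 → r1=(-3)-12=-15
ADD r7, r5, r1 → r7=9+(-15)=-6
XOR r5, r7, #3 → r5=(-6)^3=-7
NEG r6 → r6=-(6)=-6
halt.

-6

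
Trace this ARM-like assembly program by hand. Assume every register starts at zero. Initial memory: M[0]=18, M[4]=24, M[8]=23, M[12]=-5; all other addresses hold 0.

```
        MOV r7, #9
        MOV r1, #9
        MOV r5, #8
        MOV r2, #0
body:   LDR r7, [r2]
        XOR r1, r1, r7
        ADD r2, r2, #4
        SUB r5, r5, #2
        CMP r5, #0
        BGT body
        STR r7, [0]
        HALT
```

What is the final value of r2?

16

MOV r7, #9 → r7=9
MOV r1, #9 → r1=9
MOV r5, #8 → r5=8
MOV r2, #0 → r2=0
LDR r7, [r2] → r7=M[0]=18
XOR r1, r1, r7 → r1=9^18=27
ADD r2, r2, #4 → r2=0+4=4
SUB r5, r5, #2 → r5=8-2=6
CMP r5, #0  (cmp 6,0)
BGT body: taken
LDR r7, [r2] → r7=M[4]=24
XOR r1, r1, r7 → r1=27^24=3
ADD r2, r2, #4 → r2=4+4=8
SUB r5, r5, #2 → r5=6-2=4
CMP r5, #0  (cmp 4,0)
BGT body: taken
LDR r7, [r2] → r7=M[8]=23
XOR r1, r1, r7 → r1=3^23=20
ADD r2, r2, #4 → r2=8+4=12
SUB r5, r5, #2 → r5=4-2=2
CMP r5, #0  (cmp 2,0)
BGT body: taken
LDR r7, [r2] → r7=M[12]=-5
XOR r1, r1, r7 → r1=20^(-5)=-17
ADD r2, r2, #4 → r2=12+4=16
SUB r5, r5, #2 → r5=2-2=0
CMP r5, #0  (cmp 0,0)
BGT body: not taken
STR r7, [0] → M[0]=-5
halt.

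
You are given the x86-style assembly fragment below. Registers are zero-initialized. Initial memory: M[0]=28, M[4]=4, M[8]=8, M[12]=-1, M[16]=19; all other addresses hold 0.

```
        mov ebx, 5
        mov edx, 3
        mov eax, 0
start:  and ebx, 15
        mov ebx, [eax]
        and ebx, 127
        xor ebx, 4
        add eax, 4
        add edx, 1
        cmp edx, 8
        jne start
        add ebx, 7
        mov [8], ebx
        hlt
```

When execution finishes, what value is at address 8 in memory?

30

after mov ebx, 5: ebx=5
after mov edx, 3: edx=3
after mov eax, 0: eax=0
after and ebx, 15: ebx=5&15=5
after mov ebx, [eax]: ebx=M[0]=28
after and ebx, 127: ebx=28&127=28
after xor ebx, 4: ebx=28^4=24
after add eax, 4: eax=0+4=4
after add edx, 1: edx=3+1=4
cmp edx, 8  (cmp 4,8)
jne start: taken
after and ebx, 15: ebx=24&15=8
after mov ebx, [eax]: ebx=M[4]=4
after and ebx, 127: ebx=4&127=4
after xor ebx, 4: ebx=4^4=0
after add eax, 4: eax=4+4=8
after add edx, 1: edx=4+1=5
cmp edx, 8  (cmp 5,8)
jne start: taken
after and ebx, 15: ebx=0&15=0
after mov ebx, [eax]: ebx=M[8]=8
after and ebx, 127: ebx=8&127=8
after xor ebx, 4: ebx=8^4=12
after add eax, 4: eax=8+4=12
after add edx, 1: edx=5+1=6
cmp edx, 8  (cmp 6,8)
jne start: taken
after and ebx, 15: ebx=12&15=12
after mov ebx, [eax]: ebx=M[12]=-1
after and ebx, 127: ebx=(-1)&127=127
after xor ebx, 4: ebx=127^4=123
after add eax, 4: eax=12+4=16
after add edx, 1: edx=6+1=7
cmp edx, 8  (cmp 7,8)
jne start: taken
after and ebx, 15: ebx=123&15=11
after mov ebx, [eax]: ebx=M[16]=19
after and ebx, 127: ebx=19&127=19
after xor ebx, 4: ebx=19^4=23
after add eax, 4: eax=16+4=20
after add edx, 1: edx=7+1=8
cmp edx, 8  (cmp 8,8)
jne start: not taken
after add ebx, 7: ebx=23+7=30
mov [8], ebx → M[8]=30
halt.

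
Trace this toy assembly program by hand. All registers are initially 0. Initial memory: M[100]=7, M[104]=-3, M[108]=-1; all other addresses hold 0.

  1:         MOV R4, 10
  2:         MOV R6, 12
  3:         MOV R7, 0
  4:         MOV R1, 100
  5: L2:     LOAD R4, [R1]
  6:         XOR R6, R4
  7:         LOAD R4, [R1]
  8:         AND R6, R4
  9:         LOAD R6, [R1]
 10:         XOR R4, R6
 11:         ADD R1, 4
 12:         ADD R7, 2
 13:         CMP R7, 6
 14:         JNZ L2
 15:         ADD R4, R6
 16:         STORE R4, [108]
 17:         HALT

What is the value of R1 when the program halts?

MOV R4, 10 → R4=10
MOV R6, 12 → R6=12
MOV R7, 0 → R7=0
MOV R1, 100 → R1=100
LOAD R4, [R1] → R4=M[100]=7
XOR R6, R4 → R6=12^7=11
LOAD R4, [R1] → R4=M[100]=7
AND R6, R4 → R6=11&7=3
LOAD R6, [R1] → R6=M[100]=7
XOR R4, R6 → R4=7^7=0
ADD R1, 4 → R1=100+4=104
ADD R7, 2 → R7=0+2=2
CMP R7, 6  (cmp 2,6)
JNZ L2: taken
LOAD R4, [R1] → R4=M[104]=-3
XOR R6, R4 → R6=7^(-3)=-6
LOAD R4, [R1] → R4=M[104]=-3
AND R6, R4 → R6=(-6)&(-3)=-8
LOAD R6, [R1] → R6=M[104]=-3
XOR R4, R6 → R4=(-3)^(-3)=0
ADD R1, 4 → R1=104+4=108
ADD R7, 2 → R7=2+2=4
CMP R7, 6  (cmp 4,6)
JNZ L2: taken
LOAD R4, [R1] → R4=M[108]=-1
XOR R6, R4 → R6=(-3)^(-1)=2
LOAD R4, [R1] → R4=M[108]=-1
AND R6, R4 → R6=2&(-1)=2
LOAD R6, [R1] → R6=M[108]=-1
XOR R4, R6 → R4=(-1)^(-1)=0
ADD R1, 4 → R1=108+4=112
ADD R7, 2 → R7=4+2=6
CMP R7, 6  (cmp 6,6)
JNZ L2: not taken
ADD R4, R6 → R4=0+(-1)=-1
STORE R4, [108] → M[108]=-1
halt.

112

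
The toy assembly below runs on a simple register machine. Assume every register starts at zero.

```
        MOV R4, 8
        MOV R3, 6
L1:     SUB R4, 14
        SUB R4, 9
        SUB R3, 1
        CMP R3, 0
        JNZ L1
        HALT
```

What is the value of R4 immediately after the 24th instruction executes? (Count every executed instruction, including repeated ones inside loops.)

-107

after MOV R4, 8: R4=8
after MOV R3, 6: R3=6
after SUB R4, 14: R4=8-14=-6
after SUB R4, 9: R4=(-6)-9=-15
after SUB R3, 1: R3=6-1=5
CMP R3, 0  (cmp 5,0)
JNZ L1: taken
after SUB R4, 14: R4=(-15)-14=-29
after SUB R4, 9: R4=(-29)-9=-38
after SUB R3, 1: R3=5-1=4
CMP R3, 0  (cmp 4,0)
JNZ L1: taken
after SUB R4, 14: R4=(-38)-14=-52
after SUB R4, 9: R4=(-52)-9=-61
after SUB R3, 1: R3=4-1=3
CMP R3, 0  (cmp 3,0)
JNZ L1: taken
after SUB R4, 14: R4=(-61)-14=-75
after SUB R4, 9: R4=(-75)-9=-84
after SUB R3, 1: R3=3-1=2
CMP R3, 0  (cmp 2,0)
JNZ L1: taken
after SUB R4, 14: R4=(-84)-14=-98
after SUB R4, 9: R4=(-98)-9=-107
After step 24: R4 = -107.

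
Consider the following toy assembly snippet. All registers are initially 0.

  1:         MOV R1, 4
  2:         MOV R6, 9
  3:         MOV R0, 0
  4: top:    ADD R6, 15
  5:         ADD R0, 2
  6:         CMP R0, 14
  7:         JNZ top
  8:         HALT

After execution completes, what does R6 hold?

after MOV R1, 4: R1=4
after MOV R6, 9: R6=9
after MOV R0, 0: R0=0
after ADD R6, 15: R6=9+15=24
after ADD R0, 2: R0=0+2=2
CMP R0, 14  (cmp 2,14)
JNZ top: taken
after ADD R6, 15: R6=24+15=39
after ADD R0, 2: R0=2+2=4
CMP R0, 14  (cmp 4,14)
JNZ top: taken
after ADD R6, 15: R6=39+15=54
after ADD R0, 2: R0=4+2=6
CMP R0, 14  (cmp 6,14)
JNZ top: taken
after ADD R6, 15: R6=54+15=69
after ADD R0, 2: R0=6+2=8
CMP R0, 14  (cmp 8,14)
JNZ top: taken
after ADD R6, 15: R6=69+15=84
after ADD R0, 2: R0=8+2=10
CMP R0, 14  (cmp 10,14)
JNZ top: taken
after ADD R6, 15: R6=84+15=99
after ADD R0, 2: R0=10+2=12
CMP R0, 14  (cmp 12,14)
JNZ top: taken
after ADD R6, 15: R6=99+15=114
after ADD R0, 2: R0=12+2=14
CMP R0, 14  (cmp 14,14)
JNZ top: not taken
halt.

114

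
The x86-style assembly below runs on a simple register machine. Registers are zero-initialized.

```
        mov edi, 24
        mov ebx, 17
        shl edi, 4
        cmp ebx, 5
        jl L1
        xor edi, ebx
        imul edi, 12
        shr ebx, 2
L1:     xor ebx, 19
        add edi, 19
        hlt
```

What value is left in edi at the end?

mov edi, 24 → edi=24
mov ebx, 17 → ebx=17
shl edi, 4 → edi=24<<4=384
cmp ebx, 5  (cmp 17,5)
jl L1: not taken
xor edi, ebx → edi=384^17=401
imul edi, 12 → edi=401*12=4812
shr ebx, 2 → ebx=17>>2=4
xor ebx, 19 → ebx=4^19=23
add edi, 19 → edi=4812+19=4831
halt.

4831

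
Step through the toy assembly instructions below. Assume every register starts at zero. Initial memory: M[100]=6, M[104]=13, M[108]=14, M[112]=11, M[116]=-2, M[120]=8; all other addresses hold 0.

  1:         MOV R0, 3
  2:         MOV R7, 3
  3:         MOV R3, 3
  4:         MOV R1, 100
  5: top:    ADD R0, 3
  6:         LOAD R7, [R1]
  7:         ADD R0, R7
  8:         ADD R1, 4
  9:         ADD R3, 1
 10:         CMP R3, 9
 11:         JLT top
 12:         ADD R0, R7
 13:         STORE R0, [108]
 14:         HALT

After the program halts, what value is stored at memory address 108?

R0=3
R7=3
R3=3
R1=100
R0=3+3=6
R7=M[100]=6
R0=6+6=12
R1=100+4=104
R3=3+1=4
CMP R3, 9  (cmp 4,9)
JLT top: taken
R0=12+3=15
R7=M[104]=13
R0=15+13=28
R1=104+4=108
R3=4+1=5
CMP R3, 9  (cmp 5,9)
JLT top: taken
R0=28+3=31
R7=M[108]=14
R0=31+14=45
R1=108+4=112
R3=5+1=6
CMP R3, 9  (cmp 6,9)
JLT top: taken
R0=45+3=48
R7=M[112]=11
R0=48+11=59
R1=112+4=116
R3=6+1=7
CMP R3, 9  (cmp 7,9)
JLT top: taken
R0=59+3=62
R7=M[116]=-2
R0=62+(-2)=60
R1=116+4=120
R3=7+1=8
CMP R3, 9  (cmp 8,9)
JLT top: taken
R0=60+3=63
R7=M[120]=8
R0=63+8=71
R1=120+4=124
R3=8+1=9
CMP R3, 9  (cmp 9,9)
JLT top: not taken
R0=71+8=79
STORE R0, [108] → M[108]=79
halt.

79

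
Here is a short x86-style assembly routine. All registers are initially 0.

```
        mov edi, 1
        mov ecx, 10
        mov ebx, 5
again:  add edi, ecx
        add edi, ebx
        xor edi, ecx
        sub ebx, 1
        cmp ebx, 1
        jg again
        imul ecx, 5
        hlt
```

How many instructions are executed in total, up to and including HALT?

after mov edi, 1: edi=1
after mov ecx, 10: ecx=10
after mov ebx, 5: ebx=5
after add edi, ecx: edi=1+10=11
after add edi, ebx: edi=11+5=16
after xor edi, ecx: edi=16^10=26
after sub ebx, 1: ebx=5-1=4
cmp ebx, 1  (cmp 4,1)
jg again: taken
after add edi, ecx: edi=26+10=36
after add edi, ebx: edi=36+4=40
after xor edi, ecx: edi=40^10=34
after sub ebx, 1: ebx=4-1=3
cmp ebx, 1  (cmp 3,1)
jg again: taken
after add edi, ecx: edi=34+10=44
after add edi, ebx: edi=44+3=47
after xor edi, ecx: edi=47^10=37
after sub ebx, 1: ebx=3-1=2
cmp ebx, 1  (cmp 2,1)
jg again: taken
after add edi, ecx: edi=37+10=47
after add edi, ebx: edi=47+2=49
after xor edi, ecx: edi=49^10=59
after sub ebx, 1: ebx=2-1=1
cmp ebx, 1  (cmp 1,1)
jg again: not taken
after imul ecx, 5: ecx=10*5=50
halt.
Total executed instructions: 29.

29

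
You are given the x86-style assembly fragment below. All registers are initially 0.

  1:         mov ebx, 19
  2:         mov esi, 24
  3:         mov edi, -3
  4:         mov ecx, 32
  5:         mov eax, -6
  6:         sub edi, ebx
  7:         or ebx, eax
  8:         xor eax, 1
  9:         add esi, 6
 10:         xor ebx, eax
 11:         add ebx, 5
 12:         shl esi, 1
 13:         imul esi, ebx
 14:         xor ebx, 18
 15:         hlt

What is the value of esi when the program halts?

300

after mov ebx, 19: ebx=19
after mov esi, 24: esi=24
after mov edi, -3: edi=-3
after mov ecx, 32: ecx=32
after mov eax, -6: eax=-6
after sub edi, ebx: edi=(-3)-19=-22
after or ebx, eax: ebx=19|(-6)=-5
after xor eax, 1: eax=(-6)^1=-5
after add esi, 6: esi=24+6=30
after xor ebx, eax: ebx=(-5)^(-5)=0
after add ebx, 5: ebx=0+5=5
after shl esi, 1: esi=30<<1=60
after imul esi, ebx: esi=60*5=300
after xor ebx, 18: ebx=5^18=23
halt.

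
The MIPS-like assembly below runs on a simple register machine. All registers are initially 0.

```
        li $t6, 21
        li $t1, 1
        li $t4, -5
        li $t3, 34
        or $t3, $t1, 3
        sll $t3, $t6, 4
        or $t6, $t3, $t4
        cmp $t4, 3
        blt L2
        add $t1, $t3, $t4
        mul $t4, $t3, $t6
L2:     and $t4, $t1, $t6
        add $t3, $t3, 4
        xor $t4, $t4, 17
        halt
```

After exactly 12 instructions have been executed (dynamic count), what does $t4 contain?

$t6=21
$t1=1
$t4=-5
$t3=34
$t3=1|3=3
$t3=21<<4=336
$t6=336|(-5)=-5
cmp $t4, 3  (cmp -5,3)
blt L2: taken
$t4=1&(-5)=1
$t3=336+4=340
$t4=1^17=16
After step 12: $t4 = 16.

16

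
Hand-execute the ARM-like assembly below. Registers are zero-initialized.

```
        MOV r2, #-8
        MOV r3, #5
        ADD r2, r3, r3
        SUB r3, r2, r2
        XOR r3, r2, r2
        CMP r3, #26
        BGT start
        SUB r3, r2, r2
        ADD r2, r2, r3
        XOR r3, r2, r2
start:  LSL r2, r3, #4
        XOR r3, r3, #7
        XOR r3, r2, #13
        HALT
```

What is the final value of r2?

r2=-8
r3=5
r2=5+5=10
r3=10-10=0
r3=10^10=0
CMP r3, #26  (cmp 0,26)
BGT start: not taken
r3=10-10=0
r2=10+0=10
r3=10^10=0
r2=0<<4=0
r3=0^7=7
r3=0^13=13
halt.

0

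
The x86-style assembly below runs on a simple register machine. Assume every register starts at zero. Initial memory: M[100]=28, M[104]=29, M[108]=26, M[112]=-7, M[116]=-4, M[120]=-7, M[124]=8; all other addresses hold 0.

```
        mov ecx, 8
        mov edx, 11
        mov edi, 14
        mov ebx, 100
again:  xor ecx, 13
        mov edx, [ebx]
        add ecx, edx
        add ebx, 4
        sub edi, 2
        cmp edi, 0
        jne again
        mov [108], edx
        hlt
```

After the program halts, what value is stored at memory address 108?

after mov ecx, 8: ecx=8
after mov edx, 11: edx=11
after mov edi, 14: edi=14
after mov ebx, 100: ebx=100
after xor ecx, 13: ecx=8^13=5
after mov edx, [ebx]: edx=M[100]=28
after add ecx, edx: ecx=5+28=33
after add ebx, 4: ebx=100+4=104
after sub edi, 2: edi=14-2=12
cmp edi, 0  (cmp 12,0)
jne again: taken
after xor ecx, 13: ecx=33^13=44
after mov edx, [ebx]: edx=M[104]=29
after add ecx, edx: ecx=44+29=73
after add ebx, 4: ebx=104+4=108
after sub edi, 2: edi=12-2=10
cmp edi, 0  (cmp 10,0)
jne again: taken
after xor ecx, 13: ecx=73^13=68
after mov edx, [ebx]: edx=M[108]=26
after add ecx, edx: ecx=68+26=94
after add ebx, 4: ebx=108+4=112
after sub edi, 2: edi=10-2=8
cmp edi, 0  (cmp 8,0)
jne again: taken
after xor ecx, 13: ecx=94^13=83
after mov edx, [ebx]: edx=M[112]=-7
after add ecx, edx: ecx=83+(-7)=76
after add ebx, 4: ebx=112+4=116
after sub edi, 2: edi=8-2=6
cmp edi, 0  (cmp 6,0)
jne again: taken
after xor ecx, 13: ecx=76^13=65
after mov edx, [ebx]: edx=M[116]=-4
after add ecx, edx: ecx=65+(-4)=61
after add ebx, 4: ebx=116+4=120
after sub edi, 2: edi=6-2=4
cmp edi, 0  (cmp 4,0)
jne again: taken
after xor ecx, 13: ecx=61^13=48
after mov edx, [ebx]: edx=M[120]=-7
after add ecx, edx: ecx=48+(-7)=41
after add ebx, 4: ebx=120+4=124
after sub edi, 2: edi=4-2=2
cmp edi, 0  (cmp 2,0)
jne again: taken
after xor ecx, 13: ecx=41^13=36
after mov edx, [ebx]: edx=M[124]=8
after add ecx, edx: ecx=36+8=44
after add ebx, 4: ebx=124+4=128
after sub edi, 2: edi=2-2=0
cmp edi, 0  (cmp 0,0)
jne again: not taken
mov [108], edx → M[108]=8
halt.

8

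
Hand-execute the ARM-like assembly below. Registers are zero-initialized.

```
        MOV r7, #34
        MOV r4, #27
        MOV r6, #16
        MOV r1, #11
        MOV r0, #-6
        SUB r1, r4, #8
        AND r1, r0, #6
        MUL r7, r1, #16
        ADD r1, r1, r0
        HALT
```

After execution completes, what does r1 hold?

-4

r7=34
r4=27
r6=16
r1=11
r0=-6
r1=27-8=19
r1=(-6)&6=2
r7=2*16=32
r1=2+(-6)=-4
halt.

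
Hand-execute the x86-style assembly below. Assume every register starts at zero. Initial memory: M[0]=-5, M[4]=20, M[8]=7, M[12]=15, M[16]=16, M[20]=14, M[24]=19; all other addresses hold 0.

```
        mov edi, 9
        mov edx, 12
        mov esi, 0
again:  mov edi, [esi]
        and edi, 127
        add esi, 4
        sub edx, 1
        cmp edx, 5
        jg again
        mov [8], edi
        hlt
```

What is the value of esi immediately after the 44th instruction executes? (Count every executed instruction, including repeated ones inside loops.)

28

after mov edi, 9: edi=9
after mov edx, 12: edx=12
after mov esi, 0: esi=0
after mov edi, [esi]: edi=M[0]=-5
after and edi, 127: edi=(-5)&127=123
after add esi, 4: esi=0+4=4
after sub edx, 1: edx=12-1=11
cmp edx, 5  (cmp 11,5)
jg again: taken
after mov edi, [esi]: edi=M[4]=20
after and edi, 127: edi=20&127=20
after add esi, 4: esi=4+4=8
after sub edx, 1: edx=11-1=10
cmp edx, 5  (cmp 10,5)
jg again: taken
after mov edi, [esi]: edi=M[8]=7
after and edi, 127: edi=7&127=7
after add esi, 4: esi=8+4=12
after sub edx, 1: edx=10-1=9
cmp edx, 5  (cmp 9,5)
jg again: taken
after mov edi, [esi]: edi=M[12]=15
after and edi, 127: edi=15&127=15
after add esi, 4: esi=12+4=16
after sub edx, 1: edx=9-1=8
cmp edx, 5  (cmp 8,5)
jg again: taken
after mov edi, [esi]: edi=M[16]=16
after and edi, 127: edi=16&127=16
after add esi, 4: esi=16+4=20
after sub edx, 1: edx=8-1=7
cmp edx, 5  (cmp 7,5)
jg again: taken
after mov edi, [esi]: edi=M[20]=14
after and edi, 127: edi=14&127=14
after add esi, 4: esi=20+4=24
after sub edx, 1: edx=7-1=6
cmp edx, 5  (cmp 6,5)
jg again: taken
after mov edi, [esi]: edi=M[24]=19
after and edi, 127: edi=19&127=19
after add esi, 4: esi=24+4=28
after sub edx, 1: edx=6-1=5
cmp edx, 5  (cmp 5,5)
After step 44: esi = 28.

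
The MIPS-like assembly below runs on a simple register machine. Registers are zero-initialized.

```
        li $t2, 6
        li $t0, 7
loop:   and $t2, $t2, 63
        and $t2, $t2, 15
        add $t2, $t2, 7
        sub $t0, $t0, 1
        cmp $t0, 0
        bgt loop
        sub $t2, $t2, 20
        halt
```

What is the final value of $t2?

-13

after li $t2, 6: $t2=6
after li $t0, 7: $t0=7
after and $t2, $t2, 63: $t2=6&63=6
after and $t2, $t2, 15: $t2=6&15=6
after add $t2, $t2, 7: $t2=6+7=13
after sub $t0, $t0, 1: $t0=7-1=6
cmp $t0, 0  (cmp 6,0)
bgt loop: taken
after and $t2, $t2, 63: $t2=13&63=13
after and $t2, $t2, 15: $t2=13&15=13
after add $t2, $t2, 7: $t2=13+7=20
after sub $t0, $t0, 1: $t0=6-1=5
cmp $t0, 0  (cmp 5,0)
bgt loop: taken
after and $t2, $t2, 63: $t2=20&63=20
after and $t2, $t2, 15: $t2=20&15=4
after add $t2, $t2, 7: $t2=4+7=11
after sub $t0, $t0, 1: $t0=5-1=4
cmp $t0, 0  (cmp 4,0)
bgt loop: taken
after and $t2, $t2, 63: $t2=11&63=11
after and $t2, $t2, 15: $t2=11&15=11
after add $t2, $t2, 7: $t2=11+7=18
after sub $t0, $t0, 1: $t0=4-1=3
cmp $t0, 0  (cmp 3,0)
bgt loop: taken
after and $t2, $t2, 63: $t2=18&63=18
after and $t2, $t2, 15: $t2=18&15=2
after add $t2, $t2, 7: $t2=2+7=9
after sub $t0, $t0, 1: $t0=3-1=2
cmp $t0, 0  (cmp 2,0)
bgt loop: taken
after and $t2, $t2, 63: $t2=9&63=9
after and $t2, $t2, 15: $t2=9&15=9
after add $t2, $t2, 7: $t2=9+7=16
after sub $t0, $t0, 1: $t0=2-1=1
cmp $t0, 0  (cmp 1,0)
bgt loop: taken
after and $t2, $t2, 63: $t2=16&63=16
after and $t2, $t2, 15: $t2=16&15=0
after add $t2, $t2, 7: $t2=0+7=7
after sub $t0, $t0, 1: $t0=1-1=0
cmp $t0, 0  (cmp 0,0)
bgt loop: not taken
after sub $t2, $t2, 20: $t2=7-20=-13
halt.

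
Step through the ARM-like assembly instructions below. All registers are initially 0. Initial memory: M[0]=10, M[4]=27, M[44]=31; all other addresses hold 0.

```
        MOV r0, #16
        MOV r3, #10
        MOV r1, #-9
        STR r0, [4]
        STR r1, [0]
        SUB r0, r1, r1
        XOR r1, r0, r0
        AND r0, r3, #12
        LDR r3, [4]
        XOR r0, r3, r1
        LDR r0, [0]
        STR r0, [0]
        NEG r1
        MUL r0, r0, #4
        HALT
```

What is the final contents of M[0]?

after MOV r0, #16: r0=16
after MOV r3, #10: r3=10
after MOV r1, #-9: r1=-9
STR r0, [4] → M[4]=16
STR r1, [0] → M[0]=-9
after SUB r0, r1, r1: r0=(-9)-(-9)=0
after XOR r1, r0, r0: r1=0^0=0
after AND r0, r3, #12: r0=10&12=8
after LDR r3, [4]: r3=M[4]=16
after XOR r0, r3, r1: r0=16^0=16
after LDR r0, [0]: r0=M[0]=-9
STR r0, [0] → M[0]=-9
after NEG r1: r1=-(0)=0
after MUL r0, r0, #4: r0=(-9)*4=-36
halt.

-9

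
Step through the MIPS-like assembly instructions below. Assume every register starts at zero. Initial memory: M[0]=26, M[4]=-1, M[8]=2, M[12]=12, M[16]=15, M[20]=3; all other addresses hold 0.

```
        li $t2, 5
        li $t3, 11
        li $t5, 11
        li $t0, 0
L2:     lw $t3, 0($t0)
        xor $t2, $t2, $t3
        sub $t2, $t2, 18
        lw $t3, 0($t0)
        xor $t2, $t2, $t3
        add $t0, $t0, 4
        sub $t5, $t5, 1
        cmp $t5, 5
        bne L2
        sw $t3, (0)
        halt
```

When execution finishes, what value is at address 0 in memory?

li $t2, 5 → $t2=5
li $t3, 11 → $t3=11
li $t5, 11 → $t5=11
li $t0, 0 → $t0=0
lw $t3, 0($t0) → $t3=M[0]=26
xor $t2, $t2, $t3 → $t2=5^26=31
sub $t2, $t2, 18 → $t2=31-18=13
lw $t3, 0($t0) → $t3=M[0]=26
xor $t2, $t2, $t3 → $t2=13^26=23
add $t0, $t0, 4 → $t0=0+4=4
sub $t5, $t5, 1 → $t5=11-1=10
cmp $t5, 5  (cmp 10,5)
bne L2: taken
lw $t3, 0($t0) → $t3=M[4]=-1
xor $t2, $t2, $t3 → $t2=23^(-1)=-24
sub $t2, $t2, 18 → $t2=(-24)-18=-42
lw $t3, 0($t0) → $t3=M[4]=-1
xor $t2, $t2, $t3 → $t2=(-42)^(-1)=41
add $t0, $t0, 4 → $t0=4+4=8
sub $t5, $t5, 1 → $t5=10-1=9
cmp $t5, 5  (cmp 9,5)
bne L2: taken
lw $t3, 0($t0) → $t3=M[8]=2
xor $t2, $t2, $t3 → $t2=41^2=43
sub $t2, $t2, 18 → $t2=43-18=25
lw $t3, 0($t0) → $t3=M[8]=2
xor $t2, $t2, $t3 → $t2=25^2=27
add $t0, $t0, 4 → $t0=8+4=12
sub $t5, $t5, 1 → $t5=9-1=8
cmp $t5, 5  (cmp 8,5)
bne L2: taken
lw $t3, 0($t0) → $t3=M[12]=12
xor $t2, $t2, $t3 → $t2=27^12=23
sub $t2, $t2, 18 → $t2=23-18=5
lw $t3, 0($t0) → $t3=M[12]=12
xor $t2, $t2, $t3 → $t2=5^12=9
add $t0, $t0, 4 → $t0=12+4=16
sub $t5, $t5, 1 → $t5=8-1=7
cmp $t5, 5  (cmp 7,5)
bne L2: taken
lw $t3, 0($t0) → $t3=M[16]=15
xor $t2, $t2, $t3 → $t2=9^15=6
sub $t2, $t2, 18 → $t2=6-18=-12
lw $t3, 0($t0) → $t3=M[16]=15
xor $t2, $t2, $t3 → $t2=(-12)^15=-5
add $t0, $t0, 4 → $t0=16+4=20
sub $t5, $t5, 1 → $t5=7-1=6
cmp $t5, 5  (cmp 6,5)
bne L2: taken
lw $t3, 0($t0) → $t3=M[20]=3
xor $t2, $t2, $t3 → $t2=(-5)^3=-8
sub $t2, $t2, 18 → $t2=(-8)-18=-26
lw $t3, 0($t0) → $t3=M[20]=3
xor $t2, $t2, $t3 → $t2=(-26)^3=-27
add $t0, $t0, 4 → $t0=20+4=24
sub $t5, $t5, 1 → $t5=6-1=5
cmp $t5, 5  (cmp 5,5)
bne L2: not taken
sw $t3, (0) → M[0]=3
halt.

3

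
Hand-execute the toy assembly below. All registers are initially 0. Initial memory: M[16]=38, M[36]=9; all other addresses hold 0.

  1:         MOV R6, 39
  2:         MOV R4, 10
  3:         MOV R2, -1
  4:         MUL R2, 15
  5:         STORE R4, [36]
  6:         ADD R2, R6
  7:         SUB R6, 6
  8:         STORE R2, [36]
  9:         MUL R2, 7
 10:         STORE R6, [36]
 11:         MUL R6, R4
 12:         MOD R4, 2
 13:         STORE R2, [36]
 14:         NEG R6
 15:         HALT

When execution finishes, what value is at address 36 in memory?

MOV R6, 39 → R6=39
MOV R4, 10 → R4=10
MOV R2, -1 → R2=-1
MUL R2, 15 → R2=(-1)*15=-15
STORE R4, [36] → M[36]=10
ADD R2, R6 → R2=(-15)+39=24
SUB R6, 6 → R6=39-6=33
STORE R2, [36] → M[36]=24
MUL R2, 7 → R2=24*7=168
STORE R6, [36] → M[36]=33
MUL R6, R4 → R6=33*10=330
MOD R4, 2 → R4=10%2=0
STORE R2, [36] → M[36]=168
NEG R6 → R6=-(330)=-330
halt.

168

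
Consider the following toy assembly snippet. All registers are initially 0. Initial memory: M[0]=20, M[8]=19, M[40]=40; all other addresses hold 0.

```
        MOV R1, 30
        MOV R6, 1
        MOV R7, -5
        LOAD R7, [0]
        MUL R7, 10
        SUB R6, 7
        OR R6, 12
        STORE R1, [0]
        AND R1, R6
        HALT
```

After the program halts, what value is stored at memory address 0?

30

after MOV R1, 30: R1=30
after MOV R6, 1: R6=1
after MOV R7, -5: R7=-5
after LOAD R7, [0]: R7=M[0]=20
after MUL R7, 10: R7=20*10=200
after SUB R6, 7: R6=1-7=-6
after OR R6, 12: R6=(-6)|12=-2
STORE R1, [0] → M[0]=30
after AND R1, R6: R1=30&(-2)=30
halt.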